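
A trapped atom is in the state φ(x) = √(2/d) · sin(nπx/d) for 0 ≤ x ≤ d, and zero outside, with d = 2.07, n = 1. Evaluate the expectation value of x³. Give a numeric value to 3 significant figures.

1.54

⟨x³⟩ = ∫ x³·|φ|² dx (integrals over the domain).
With sin²θ = (1 − cos2θ)/2 on 0 ≤ x ≤ d: ∫sin²(nπx/d) dx = d/2, ∫x·sin²(nπx/d) dx = d²/4, ∫x²·sin²(nπx/d) dx = d³·(1/6 − 1/(4n²π²)); higher powers xᵏ the same way, integrating xᵏ·cos(2nπx/d) by parts.
⟨x³⟩ = 1.5434.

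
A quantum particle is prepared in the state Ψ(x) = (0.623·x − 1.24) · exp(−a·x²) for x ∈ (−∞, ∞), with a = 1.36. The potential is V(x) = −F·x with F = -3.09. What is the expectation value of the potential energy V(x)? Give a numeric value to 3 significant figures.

⟨V⟩ = ∫ V(x)·|Ψ|² dx / ∫|Ψ|² dx.
Expand each integrand as polynomial × e^(−2ax²) and use ∫x^(2j)·e^(−2ax²) dx = (2j−1)!!/(4a)^j · √(π/(2a)), odd powers → 0; here √(π/(2a)) = 1.0747.
State is unnormalized: ∫|Ψ|² dx = 1.7291, and ∫Ψ*·V(x)·Ψ dx = -0.94317, so ⟨V⟩ = -0.94317 / 1.7291.
⟨V⟩ = -0.54545.

-0.545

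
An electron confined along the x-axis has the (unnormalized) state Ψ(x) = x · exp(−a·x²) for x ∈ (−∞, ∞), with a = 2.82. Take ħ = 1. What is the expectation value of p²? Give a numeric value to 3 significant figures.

8.46

p² Ψ = −ħ² d²Ψ/dx²; ⟨p²⟩ = −ħ² ∫ Ψ*·Ψ'' dx / ∫|Ψ|² dx.
Expand each integrand as polynomial × e^(−2ax²) and use ∫x^(2j)·e^(−2ax²) dx = (2j−1)!!/(4a)^j · √(π/(2a)), odd powers → 0; here √(π/(2a)) = 0.74634. Differentiate with the product rule, d/dx e^(−ax²) = −2ax·e^(−ax²).
State is unnormalized: ∫|Ψ|² dx = 0.066165, and ∫Ψ*·(−ħ² Ψ'') dx = 0.55975, so ⟨p²⟩ = 0.55975 / 0.066165.
⟨p²⟩ = 8.4600.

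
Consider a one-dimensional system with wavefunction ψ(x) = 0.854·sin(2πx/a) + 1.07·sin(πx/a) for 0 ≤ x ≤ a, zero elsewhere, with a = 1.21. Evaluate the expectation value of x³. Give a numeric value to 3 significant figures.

⟨x³⟩ = ∫ x³·|ψ|² dx / ∫|ψ|² dx (integrals over the domain).
On 0 ≤ x ≤ a (j ≠ l): ∫sin²(jπx/a) dx = a/2, ∫sin(jπx/a)·sin(lπx/a) dx = 0; diagonal moments ∫x·sin²(jπx/a) dx = a²/4, ∫x²·sin²(jπx/a) dx = a³·(1/6 − 1/(4j²π²)); cross terms ∫x·sin(jπx/a)·sin(lπx/a) dx = 0 for j + l even and −4jla²/(π²(j² − l²)²) for j + l odd, ∫x²·sin(jπx/a)·sin(lπx/a) dx = (−1)^(j+l)·4jla³/(π²(j² − l²)²); higher powers the same way via product-to-sum and parts.
State is unnormalized: ∫|ψ|² dx = 1.1339, and ∫ψ*·x³·ψ dx = 0.10318, so ⟨x³⟩ = 0.10318 / 1.1339.
⟨x³⟩ = 0.090997.

0.0910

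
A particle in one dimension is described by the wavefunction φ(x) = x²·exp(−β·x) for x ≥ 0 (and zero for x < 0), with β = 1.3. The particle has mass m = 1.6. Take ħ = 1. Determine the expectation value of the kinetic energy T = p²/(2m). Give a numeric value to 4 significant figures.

0.1760

T = −(ħ²/2m) d²/dx², so ⟨T⟩ = −(ħ²/2m) ∫ φ*·φ'' dx / ∫|φ|² dx; with m = 1.6.
Differentiate x²·exp(−β·x) with the product rule; every integrand then reduces to terms xʲ·e^(−2βx) on [0, ∞), with ∫₀^∞ xʲ·e^(−2βx) dx = j!/(2β)^(j+1).
State is unnormalized: ∫|φ|² dx = 0.20200, and ∫φ*·(−ħ²/2m · φ'') dx = 0.035560, so ⟨T⟩ = 0.035560 / 0.20200.
⟨T⟩ = 0.17604.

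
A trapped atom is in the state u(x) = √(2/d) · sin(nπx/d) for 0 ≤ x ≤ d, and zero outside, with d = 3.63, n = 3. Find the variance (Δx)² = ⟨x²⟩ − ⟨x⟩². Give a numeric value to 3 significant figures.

1.02

Compute ⟨x⟩ and ⟨x²⟩ separately, then (Δx)² = ⟨x²⟩ − ⟨x⟩².
With sin²θ = (1 − cos2θ)/2 on 0 ≤ x ≤ d: ∫sin²(nπx/d) dx = d/2, ∫x·sin²(nπx/d) dx = d²/4, ∫x²·sin²(nπx/d) dx = d³·(1/6 − 1/(4n²π²)); higher powers xᵏ the same way, integrating xᵏ·cos(2nπx/d) by parts.
⟨x⟩ = 1.8150 and ⟨x²⟩ = 4.3181.
(Δx)² = 4.3181 − (1.8150)² = 1.0239.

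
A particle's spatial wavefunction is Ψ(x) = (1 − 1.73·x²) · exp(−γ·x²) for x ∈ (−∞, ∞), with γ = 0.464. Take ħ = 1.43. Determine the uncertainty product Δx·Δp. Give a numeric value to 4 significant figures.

3.566

Δx = √(⟨x²⟩−⟨x⟩²), Δp = √(⟨p²⟩−⟨p⟩²).
Expand each integrand as polynomial × e^(−2γx²) and use ∫x^(2j)·e^(−2γx²) dx = (2j−1)!!/(4γ)^j · √(π/(2γ)), odd powers → 0; here √(π/(2γ)) = 1.8399. Differentiate with the product rule, d/dx e^(−γx²) = −2γx·e^(−γx²).
Normalization: ∫|Ψ|² dx = 3.2057.
⟨x⟩ = 0.0000, ⟨x²⟩ = 2.6100 ⇒ Δx = 1.6155.
⟨p⟩ = 0.0000, ⟨p²⟩ = 4.8720 ⇒ Δp = 2.2073.
Δx·Δp = 3.5659.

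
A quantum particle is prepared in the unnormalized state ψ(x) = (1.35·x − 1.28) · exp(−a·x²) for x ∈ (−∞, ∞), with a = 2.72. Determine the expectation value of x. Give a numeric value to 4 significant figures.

⟨x⟩ = ∫ x·|ψ|² dx / ∫|ψ|² dx (integrals over the domain).
Expand each integrand as polynomial × e^(−2ax²) and use ∫x^(2j)·e^(−2ax²) dx = (2j−1)!!/(4a)^j · √(π/(2a)), odd powers → 0; here √(π/(2a)) = 0.75993.
State is unnormalized: ∫|ψ|² dx = 1.3724, and ∫ψ*·x·ψ dx = -0.24139, so ⟨x⟩ = -0.24139 / 1.3724.
⟨x⟩ = -0.17589.

-0.1759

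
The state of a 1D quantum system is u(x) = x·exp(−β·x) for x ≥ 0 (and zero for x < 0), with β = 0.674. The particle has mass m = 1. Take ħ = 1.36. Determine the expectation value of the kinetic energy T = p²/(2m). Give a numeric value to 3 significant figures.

0.420

T = −(ħ²/2m) d²/dx², so ⟨T⟩ = −(ħ²/2m) ∫ u*·u'' dx / ∫|u|² dx; with m = 1.
Differentiate x·exp(−β·x) with the product rule; every integrand then reduces to terms xʲ·e^(−2βx) on [0, ∞), with ∫₀^∞ xʲ·e^(−2βx) dx = j!/(2β)^(j+1).
State is unnormalized: ∫|u|² dx = 0.81651, and ∫u*·(−ħ²/2m · u'') dx = 0.34303, so ⟨T⟩ = 0.34303 / 0.81651.
⟨T⟩ = 0.42011.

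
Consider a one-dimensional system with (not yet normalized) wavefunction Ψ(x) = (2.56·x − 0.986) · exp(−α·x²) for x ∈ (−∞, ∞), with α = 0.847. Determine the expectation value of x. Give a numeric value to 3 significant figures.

⟨x⟩ = ∫ x·|Ψ|² dx / ∫|Ψ|² dx (integrals over the domain).
Expand each integrand as polynomial × e^(−2αx²) and use ∫x^(2j)·e^(−2αx²) dx = (2j−1)!!/(4α)^j · √(π/(2α)), odd powers → 0; here √(π/(2α)) = 1.3618.
State is unnormalized: ∫|Ψ|² dx = 3.9582, and ∫Ψ*·x·Ψ dx = -2.0292, so ⟨x⟩ = -2.0292 / 3.9582.
⟨x⟩ = -0.51266.

-0.513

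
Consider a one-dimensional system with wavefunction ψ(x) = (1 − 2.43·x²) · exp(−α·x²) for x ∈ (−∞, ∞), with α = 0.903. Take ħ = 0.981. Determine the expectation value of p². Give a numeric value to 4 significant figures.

4.733

p² ψ = −ħ² d²ψ/dx²; ⟨p²⟩ = −ħ² ∫ ψ*·ψ'' dx / ∫|ψ|² dx.
Expand each integrand as polynomial × e^(−2αx²) and use ∫x^(2j)·e^(−2αx²) dx = (2j−1)!!/(4α)^j · √(π/(2α)), odd powers → 0; here √(π/(2α)) = 1.3189. Differentiate with the product rule, d/dx e^(−αx²) = −2αx·e^(−αx²).
State is unnormalized: ∫|ψ|² dx = 1.3351, and ∫ψ*·(−ħ² ψ'') dx = 6.3196, so ⟨p²⟩ = 6.3196 / 1.3351.
⟨p²⟩ = 4.7333.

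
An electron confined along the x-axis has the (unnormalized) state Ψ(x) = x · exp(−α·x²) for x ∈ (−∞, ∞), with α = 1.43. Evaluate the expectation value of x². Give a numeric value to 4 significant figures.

0.5245

⟨x²⟩ = ∫ x²·|Ψ|² dx / ∫|Ψ|² dx (integrals over the domain).
Expand each integrand as polynomial × e^(−2αx²) and use ∫x^(2j)·e^(−2αx²) dx = (2j−1)!!/(4α)^j · √(π/(2α)), odd powers → 0; here √(π/(2α)) = 1.0481.
State is unnormalized: ∫|Ψ|² dx = 0.18323, and ∫Ψ*·x²·Ψ dx = 0.096099, so ⟨x²⟩ = 0.096099 / 0.18323.
⟨x²⟩ = 0.52448.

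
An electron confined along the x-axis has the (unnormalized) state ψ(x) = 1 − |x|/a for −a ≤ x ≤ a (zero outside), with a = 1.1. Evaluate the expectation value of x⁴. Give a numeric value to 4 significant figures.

0.04183

⟨x⁴⟩ = ∫ x⁴·|ψ|² dx / ∫|ψ|² dx (integrals over the domain).
ψ is even, so ∫ over [−a, a] = 2∫₀ᵃ with ψ = 1 − x/a there: ∫₀ᵃ (1 − x/a)² dx = a/3, ∫₀ᵃ x²(1 − x/a)² dx = a³/30, ∫₀ᵃ x⁴(1 − x/a)² dx = a⁵/105.
State is unnormalized: ∫|ψ|² dx = 0.73333, and ∫ψ*·x⁴·ψ dx = 0.030676, so ⟨x⁴⟩ = 0.030676 / 0.73333.
⟨x⁴⟩ = 0.041831.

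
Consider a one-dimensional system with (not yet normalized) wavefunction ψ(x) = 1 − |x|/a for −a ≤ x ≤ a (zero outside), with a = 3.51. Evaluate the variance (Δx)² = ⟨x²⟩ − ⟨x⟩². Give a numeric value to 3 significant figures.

1.23

Compute ⟨x⟩ and ⟨x²⟩ separately, then (Δx)² = ⟨x²⟩ − ⟨x⟩².
ψ is even, so ∫ over [−a, a] = 2∫₀ᵃ with ψ = 1 − x/a there: ∫₀ᵃ (1 − x/a)² dx = a/3, ∫₀ᵃ x²(1 − x/a)² dx = a³/30, ∫₀ᵃ x⁴(1 − x/a)² dx = a⁵/105.
Normalization: ∫|ψ|² dx = 2.3400.
⟨x⟩ = 0.0000 and ⟨x²⟩ = 1.2320.
(Δx)² = 1.2320 − (0.0000)² = 1.2320.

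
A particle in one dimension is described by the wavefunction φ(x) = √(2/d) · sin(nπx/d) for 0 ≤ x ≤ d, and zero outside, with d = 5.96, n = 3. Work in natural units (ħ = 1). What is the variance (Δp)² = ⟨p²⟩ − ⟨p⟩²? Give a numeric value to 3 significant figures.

Compute ⟨p⟩ and ⟨p²⟩ separately; (Δp)² = ⟨p²⟩ − ⟨p⟩².
d/dx sin(nπx/d) = (nπ/d)·cos(nπx/d) and d²/dx² sin(nπx/d) = −(nπ/d)²·sin(nπx/d); on 0 ≤ x ≤ d, ∫sin²(nπx/d) dx = d/2 and ∫sin(nπx/d)·cos(nπx/d) dx = 0.
⟨p⟩ = 0.0000 and ⟨p²⟩ = 2.5006.
(Δp)² = 2.5006 − (0.0000)² = 2.5006.

2.50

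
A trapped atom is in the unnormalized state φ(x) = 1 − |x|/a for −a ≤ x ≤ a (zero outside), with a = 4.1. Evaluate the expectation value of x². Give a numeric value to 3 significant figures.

1.68

⟨x²⟩ = ∫ x²·|φ|² dx / ∫|φ|² dx (integrals over the domain).
φ is even, so ∫ over [−a, a] = 2∫₀ᵃ with φ = 1 − x/a there: ∫₀ᵃ (1 − x/a)² dx = a/3, ∫₀ᵃ x²(1 − x/a)² dx = a³/30, ∫₀ᵃ x⁴(1 − x/a)² dx = a⁵/105.
State is unnormalized: ∫|φ|² dx = 2.7333, and ∫φ*·x²·φ dx = 4.5947, so ⟨x²⟩ = 4.5947 / 2.7333.
⟨x²⟩ = 1.6810.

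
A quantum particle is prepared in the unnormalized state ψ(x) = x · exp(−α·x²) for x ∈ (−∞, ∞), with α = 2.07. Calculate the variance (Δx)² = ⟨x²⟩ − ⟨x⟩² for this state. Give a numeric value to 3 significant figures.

Compute ⟨x⟩ and ⟨x²⟩ separately, then (Δx)² = ⟨x²⟩ − ⟨x⟩².
Expand each integrand as polynomial × e^(−2αx²) and use ∫x^(2j)·e^(−2αx²) dx = (2j−1)!!/(4α)^j · √(π/(2α)), odd powers → 0; here √(π/(2α)) = 0.87111.
Normalization: ∫|ψ|² dx = 0.10521.
⟨x⟩ = 0.0000 and ⟨x²⟩ = 0.36232.
(Δx)² = 0.36232 − (0.0000)² = 0.36232.

0.362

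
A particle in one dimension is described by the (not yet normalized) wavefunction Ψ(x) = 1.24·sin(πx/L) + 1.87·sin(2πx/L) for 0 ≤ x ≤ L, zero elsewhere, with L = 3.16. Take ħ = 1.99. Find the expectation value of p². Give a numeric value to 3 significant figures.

12.1

p² Ψ = −ħ² d²Ψ/dx²; ⟨p²⟩ = −ħ² ∫ Ψ*·Ψ'' dx / ∫|Ψ|² dx.
d²/dx² sin(jπx/L) = −(jπ/L)²·sin(jπx/L); on 0 ≤ x ≤ L, ∫sin²(jπx/L) dx = L/2 and ∫sin(jπx/L)·sin(lπx/L) dx = 0 for j ≠ l, so only diagonal terms survive in ∫|Ψ|² and ∫Ψ·Ψ″; ∫Ψ·Ψ′ dx = [Ψ²/2] between the walls = 0.
State is unnormalized: ∫|Ψ|² dx = 7.9545, and ∫Ψ*·(−ħ² Ψ'') dx = 96.012, so ⟨p²⟩ = 96.012 / 7.9545.
⟨p²⟩ = 12.070.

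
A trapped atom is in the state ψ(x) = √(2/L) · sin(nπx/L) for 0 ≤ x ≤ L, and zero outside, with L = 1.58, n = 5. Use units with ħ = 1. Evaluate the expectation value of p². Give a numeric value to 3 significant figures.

p² ψ = −ħ² d²ψ/dx²; ⟨p²⟩ = −ħ² ∫ ψ*·ψ'' dx.
d/dx sin(nπx/L) = (nπ/L)·cos(nπx/L) and d²/dx² sin(nπx/L) = −(nπ/L)²·sin(nπx/L); on 0 ≤ x ≤ L, ∫sin²(nπx/L) dx = L/2 and ∫sin(nπx/L)·cos(nπx/L) dx = 0.
⟨p²⟩ = 98.838.

98.8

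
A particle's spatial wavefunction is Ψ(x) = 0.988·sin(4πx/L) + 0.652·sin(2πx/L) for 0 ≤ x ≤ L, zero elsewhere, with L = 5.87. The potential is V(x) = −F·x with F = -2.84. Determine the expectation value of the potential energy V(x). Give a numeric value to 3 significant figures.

8.34

⟨V⟩ = ∫ V(x)·|Ψ|² dx / ∫|Ψ|² dx.
On 0 ≤ x ≤ L (j ≠ l): ∫sin²(jπx/L) dx = L/2, ∫sin(jπx/L)·sin(lπx/L) dx = 0; diagonal moments ∫x·sin²(jπx/L) dx = L²/4, ∫x²·sin²(jπx/L) dx = L³·(1/6 − 1/(4j²π²)); cross terms ∫x·sin(jπx/L)·sin(lπx/L) dx = 0 for j + l even and −4jlL²/(π²(j² − l²)²) for j + l odd, ∫x²·sin(jπx/L)·sin(lπx/L) dx = (−1)^(j+l)·4jlL³/(π²(j² − l²)²); higher powers the same way via product-to-sum and parts.
State is unnormalized: ∫|Ψ|² dx = 4.1127, and ∫Ψ*·V(x)·Ψ dx = 34.281, so ⟨V⟩ = 34.281 / 4.1127.
⟨V⟩ = 8.3354.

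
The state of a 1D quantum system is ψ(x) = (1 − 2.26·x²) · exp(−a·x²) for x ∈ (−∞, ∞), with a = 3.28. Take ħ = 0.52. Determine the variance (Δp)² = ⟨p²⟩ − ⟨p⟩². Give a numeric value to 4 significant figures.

Compute ⟨p⟩ and ⟨p²⟩ separately; (Δp)² = ⟨p²⟩ − ⟨p⟩².
Expand each integrand as polynomial × e^(−2ax²) and use ∫x^(2j)·e^(−2ax²) dx = (2j−1)!!/(4a)^j · √(π/(2a)), odd powers → 0; here √(π/(2a)) = 0.69203. Differentiate with the product rule, d/dx e^(−ax²) = −2ax·e^(−ax²).
Normalization: ∫|ψ|² dx = 0.51522.
⟨p⟩ = 0.0000 and ⟨p²⟩ = 1.8491.
(Δp)² = 1.8491 − (0.0000)² = 1.8491.

1.849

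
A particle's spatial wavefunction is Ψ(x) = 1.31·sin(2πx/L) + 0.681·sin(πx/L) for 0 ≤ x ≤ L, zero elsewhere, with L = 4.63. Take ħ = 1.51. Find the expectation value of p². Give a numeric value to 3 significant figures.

p² Ψ = −ħ² d²Ψ/dx²; ⟨p²⟩ = −ħ² ∫ Ψ*·Ψ'' dx / ∫|Ψ|² dx.
d²/dx² sin(jπx/L) = −(jπ/L)²·sin(jπx/L); on 0 ≤ x ≤ L, ∫sin²(jπx/L) dx = L/2 and ∫sin(jπx/L)·sin(lπx/L) dx = 0 for j ≠ l, so only diagonal terms survive in ∫|Ψ|² and ∫Ψ·Ψ″; ∫Ψ·Ψ′ dx = [Ψ²/2] between the walls = 0.
State is unnormalized: ∫|Ψ|² dx = 5.0464, and ∫Ψ*·(−ħ² Ψ'') dx = 17.809, so ⟨p²⟩ = 17.809 / 5.0464.
⟨p²⟩ = 3.5291.

3.53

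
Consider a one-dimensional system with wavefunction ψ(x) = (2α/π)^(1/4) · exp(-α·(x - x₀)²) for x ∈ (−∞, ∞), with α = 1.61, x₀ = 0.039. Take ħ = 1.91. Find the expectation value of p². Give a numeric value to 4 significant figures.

5.873

p² ψ = −ħ² d²ψ/dx²; ⟨p²⟩ = −ħ² ∫ ψ*·ψ'' dx.
Gaussian moments (u = x − x₀): ∫u^(2j)·e^(−2αu²) du = (2j−1)!!/(4α)^j · √(π/(2α)), odd powers integrate to 0; here √(π/(2α)) = 0.98775. Derivatives: d/dx e^(−αu²) = −2αu·e^(−αu²), d²/dx² e^(−αu²) = (4α²u² − 2α)·e^(−αu²).
⟨p²⟩ = 5.8734.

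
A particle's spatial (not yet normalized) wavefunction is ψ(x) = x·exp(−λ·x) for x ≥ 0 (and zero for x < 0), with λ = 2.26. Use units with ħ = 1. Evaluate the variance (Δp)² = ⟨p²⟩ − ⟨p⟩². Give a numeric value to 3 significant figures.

5.11

Compute ⟨p⟩ and ⟨p²⟩ separately; (Δp)² = ⟨p²⟩ − ⟨p⟩².
Differentiate x·exp(−λ·x) with the product rule; every integrand then reduces to terms xʲ·e^(−2λx) on [0, ∞), with ∫₀^∞ xʲ·e^(−2λx) dx = j!/(2λ)^(j+1).
Normalization: ∫|ψ|² dx = 0.021658.
⟨p⟩ = 0.0000 and ⟨p²⟩ = 5.1076.
(Δp)² = 5.1076 − (0.0000)² = 5.1076.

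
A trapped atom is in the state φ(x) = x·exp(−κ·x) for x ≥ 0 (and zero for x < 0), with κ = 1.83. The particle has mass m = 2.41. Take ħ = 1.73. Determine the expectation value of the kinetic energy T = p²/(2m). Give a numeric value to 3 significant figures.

T = −(ħ²/2m) d²/dx², so ⟨T⟩ = −(ħ²/2m) ∫ φ*·φ'' dx / ∫|φ|² dx; with m = 2.41.
Differentiate x·exp(−κ·x) with the product rule; every integrand then reduces to terms xʲ·e^(−2κx) on [0, ∞), with ∫₀^∞ xʲ·e^(−2κx) dx = j!/(2κ)^(j+1).
State is unnormalized: ∫|φ|² dx = 0.040793, and ∫φ*·(−ħ²/2m · φ'') dx = 0.084827, so ⟨T⟩ = 0.084827 / 0.040793.
⟨T⟩ = 2.0794.

2.08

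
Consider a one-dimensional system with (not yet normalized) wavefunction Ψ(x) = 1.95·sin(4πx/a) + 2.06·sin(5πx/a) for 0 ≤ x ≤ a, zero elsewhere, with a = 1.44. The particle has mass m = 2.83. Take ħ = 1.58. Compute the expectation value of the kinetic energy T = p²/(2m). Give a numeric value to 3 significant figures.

43.6

T = −(ħ²/2m) d²/dx², so ⟨T⟩ = −(ħ²/2m) ∫ Ψ*·Ψ'' dx / ∫|Ψ|² dx; with m = 2.83.
d²/dx² sin(jπx/a) = −(jπ/a)²·sin(jπx/a); on 0 ≤ x ≤ a, ∫sin²(jπx/a) dx = a/2 and ∫sin(jπx/a)·sin(lπx/a) dx = 0 for j ≠ l, so only diagonal terms survive in ∫|Ψ|² and ∫Ψ·Ψ″; ∫Ψ·Ψ′ dx = [Ψ²/2] between the walls = 0.
State is unnormalized: ∫|Ψ|² dx = 5.7932, and ∫Ψ*·(−ħ²/2m · Ψ'') dx = 252.31, so ⟨T⟩ = 252.31 / 5.7932.
⟨T⟩ = 43.553.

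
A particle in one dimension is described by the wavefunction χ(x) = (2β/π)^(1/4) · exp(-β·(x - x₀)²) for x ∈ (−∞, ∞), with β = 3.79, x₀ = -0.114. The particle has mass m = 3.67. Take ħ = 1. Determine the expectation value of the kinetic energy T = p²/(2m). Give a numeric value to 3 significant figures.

0.516

T = −(ħ²/2m) d²/dx², so ⟨T⟩ = −(ħ²/2m) ∫ χ*·χ'' dx; with m = 3.67.
Gaussian moments (u = x − x₀): ∫u^(2j)·e^(−2βu²) du = (2j−1)!!/(4β)^j · √(π/(2β)), odd powers integrate to 0; here √(π/(2β)) = 0.64378. Derivatives: d/dx e^(−βu²) = −2βu·e^(−βu²), d²/dx² e^(−βu²) = (4β²u² − 2β)·e^(−βu²).
⟨T⟩ = 0.51635.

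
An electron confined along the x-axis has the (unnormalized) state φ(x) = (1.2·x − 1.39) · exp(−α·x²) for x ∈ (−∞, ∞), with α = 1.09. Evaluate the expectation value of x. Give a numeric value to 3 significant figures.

-0.338

⟨x⟩ = ∫ x·|φ|² dx / ∫|φ|² dx (integrals over the domain).
Expand each integrand as polynomial × e^(−2αx²) and use ∫x^(2j)·e^(−2αx²) dx = (2j−1)!!/(4α)^j · √(π/(2α)), odd powers → 0; here √(π/(2α)) = 1.2005.
State is unnormalized: ∫|φ|² dx = 2.7159, and ∫φ*·x·φ dx = -0.91851, so ⟨x⟩ = -0.91851 / 2.7159.
⟨x⟩ = -0.33820.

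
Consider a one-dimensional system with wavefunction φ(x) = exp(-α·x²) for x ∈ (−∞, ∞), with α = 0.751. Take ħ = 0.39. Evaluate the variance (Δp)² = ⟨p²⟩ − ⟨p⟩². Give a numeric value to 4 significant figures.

Compute ⟨p⟩ and ⟨p²⟩ separately; (Δp)² = ⟨p²⟩ − ⟨p⟩².
Gaussian moments: ∫x^(2j)·e^(−2αx²) dx = (2j−1)!!/(4α)^j · √(π/(2α)), odd powers integrate to 0; here √(π/(2α)) = 1.4462. Derivatives: d/dx e^(−αx²) = −2αx·e^(−αx²), d²/dx² e^(−αx²) = (4α²x² − 2α)·e^(−αx²).
Normalization: ∫|φ|² dx = 1.4462.
⟨p⟩ = 0.0000 and ⟨p²⟩ = 0.11423.
(Δp)² = 0.11423 − (0.0000)² = 0.11423.

0.1142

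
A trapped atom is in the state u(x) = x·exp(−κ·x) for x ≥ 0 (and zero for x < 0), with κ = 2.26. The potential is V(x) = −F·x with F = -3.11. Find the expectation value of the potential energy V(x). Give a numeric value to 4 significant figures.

⟨V⟩ = ∫ V(x)·|u|² dx / ∫|u|² dx.
Every integrand reduces to terms xʲ·e^(−2κx) on [0, ∞); use ∫₀^∞ xʲ·e^(−2κx) dx = j!/(2κ)^(j+1).
State is unnormalized: ∫|u|² dx = 0.021658, and ∫u*·V(x)·u dx = 0.044705, so ⟨V⟩ = 0.044705 / 0.021658.
⟨V⟩ = 2.0642.

2.064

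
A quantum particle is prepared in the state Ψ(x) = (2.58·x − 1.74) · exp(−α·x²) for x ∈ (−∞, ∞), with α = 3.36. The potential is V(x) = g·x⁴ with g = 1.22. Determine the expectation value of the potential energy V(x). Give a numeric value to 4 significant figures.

0.03166

⟨V⟩ = ∫ V(x)·|Ψ|² dx / ∫|Ψ|² dx.
Expand each integrand as polynomial × e^(−2αx²) and use ∫x^(2j)·e^(−2αx²) dx = (2j−1)!!/(4α)^j · √(π/(2α)), odd powers → 0; here √(π/(2α)) = 0.68374.
State is unnormalized: ∫|Ψ|² dx = 2.4087, and ∫Ψ*·V(x)·Ψ dx = 0.076251, so ⟨V⟩ = 0.076251 / 2.4087.
⟨V⟩ = 0.031656.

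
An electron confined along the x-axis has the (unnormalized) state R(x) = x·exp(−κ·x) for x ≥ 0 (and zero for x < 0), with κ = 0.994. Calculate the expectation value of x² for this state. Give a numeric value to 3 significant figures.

⟨x²⟩ = ∫ x²·|R|² dx / ∫|R|² dx (integrals over the domain).
Every integrand reduces to terms xʲ·e^(−2κx) on [0, ∞); use ∫₀^∞ xʲ·e^(−2κx) dx = j!/(2κ)^(j+1).
State is unnormalized: ∫|R|² dx = 0.25455, and ∫R*·x²·R dx = 0.77291, so ⟨x²⟩ = 0.77291 / 0.25455.
⟨x²⟩ = 3.0363.

3.04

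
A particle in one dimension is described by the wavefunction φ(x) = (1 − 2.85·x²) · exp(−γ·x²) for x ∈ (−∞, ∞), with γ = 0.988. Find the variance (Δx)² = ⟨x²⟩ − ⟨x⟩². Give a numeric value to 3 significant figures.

Compute ⟨x⟩ and ⟨x²⟩ separately, then (Δx)² = ⟨x²⟩ − ⟨x⟩².
Expand each integrand as polynomial × e^(−2γx²) and use ∫x^(2j)·e^(−2γx²) dx = (2j−1)!!/(4γ)^j · √(π/(2γ)), odd powers → 0; here √(π/(2γ)) = 1.2609.
Normalization: ∫|φ|² dx = 1.4095.
⟨x⟩ = 0.0000 and ⟨x²⟩ = 1.0127.
(Δx)² = 1.0127 − (0.0000)² = 1.0127.

1.01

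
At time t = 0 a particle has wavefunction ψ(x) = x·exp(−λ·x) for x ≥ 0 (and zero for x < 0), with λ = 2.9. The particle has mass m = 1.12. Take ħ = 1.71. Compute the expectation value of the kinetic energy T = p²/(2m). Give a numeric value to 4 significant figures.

10.98

T = −(ħ²/2m) d²/dx², so ⟨T⟩ = −(ħ²/2m) ∫ ψ*·ψ'' dx / ∫|ψ|² dx; with m = 1.12.
Differentiate x·exp(−λ·x) with the product rule; every integrand then reduces to terms xʲ·e^(−2λx) on [0, ∞), with ∫₀^∞ xʲ·e^(−2λx) dx = j!/(2λ)^(j+1).
State is unnormalized: ∫|ψ|² dx = 0.010251, and ∫ψ*·(−ħ²/2m · ψ'') dx = 0.11253, so ⟨T⟩ = 0.11253 / 0.010251.
⟨T⟩ = 10.978.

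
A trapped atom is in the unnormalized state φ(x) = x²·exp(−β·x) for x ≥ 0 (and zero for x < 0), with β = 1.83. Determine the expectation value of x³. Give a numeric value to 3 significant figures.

⟨x³⟩ = ∫ x³·|φ|² dx / ∫|φ|² dx (integrals over the domain).
Every integrand reduces to terms xʲ·e^(−2βx) on [0, ∞); use ∫₀^∞ xʲ·e^(−2βx) dx = j!/(2β)^(j+1).
State is unnormalized: ∫|φ|² dx = 0.036543, and ∫φ*·x³·φ dx = 0.15652, so ⟨x³⟩ = 0.15652 / 0.036543.
⟨x³⟩ = 4.2833.

4.28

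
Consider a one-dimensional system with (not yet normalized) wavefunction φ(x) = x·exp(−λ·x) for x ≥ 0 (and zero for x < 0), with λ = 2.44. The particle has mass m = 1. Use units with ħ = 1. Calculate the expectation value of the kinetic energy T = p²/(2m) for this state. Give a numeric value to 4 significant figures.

T = −(ħ²/2m) d²/dx², so ⟨T⟩ = −(ħ²/2m) ∫ φ*·φ'' dx / ∫|φ|² dx; with m = 1.
Differentiate x·exp(−λ·x) with the product rule; every integrand then reduces to terms xʲ·e^(−2λx) on [0, ∞), with ∫₀^∞ xʲ·e^(−2λx) dx = j!/(2λ)^(j+1).
State is unnormalized: ∫|φ|² dx = 0.017210, and ∫φ*·(−ħ²/2m · φ'') dx = 0.051230, so ⟨T⟩ = 0.051230 / 0.017210.
⟨T⟩ = 2.9768.

2.977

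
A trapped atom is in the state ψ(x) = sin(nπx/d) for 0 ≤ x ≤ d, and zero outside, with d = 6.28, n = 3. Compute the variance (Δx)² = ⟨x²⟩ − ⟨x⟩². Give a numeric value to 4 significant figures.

Compute ⟨x⟩ and ⟨x²⟩ separately, then (Δx)² = ⟨x²⟩ − ⟨x⟩².
With sin²θ = (1 − cos2θ)/2 on 0 ≤ x ≤ d: ∫sin²(nπx/d) dx = d/2, ∫x·sin²(nπx/d) dx = d²/4, ∫x²·sin²(nπx/d) dx = d³·(1/6 − 1/(4n²π²)); higher powers xᵏ the same way, integrating xᵏ·cos(2nπx/d) by parts.
Normalization: ∫|ψ|² dx = 3.1400.
⟨x⟩ = 3.1400 and ⟨x²⟩ = 12.924.
(Δx)² = 12.924 − (3.1400)² = 3.0645.

3.065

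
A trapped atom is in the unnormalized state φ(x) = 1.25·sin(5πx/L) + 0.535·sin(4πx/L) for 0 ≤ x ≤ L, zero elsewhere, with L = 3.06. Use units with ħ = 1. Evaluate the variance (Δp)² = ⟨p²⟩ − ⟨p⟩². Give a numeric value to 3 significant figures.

24.9

Compute ⟨p⟩ and ⟨p²⟩ separately; (Δp)² = ⟨p²⟩ − ⟨p⟩².
d²/dx² sin(jπx/L) = −(jπ/L)²·sin(jπx/L); on 0 ≤ x ≤ L, ∫sin²(jπx/L) dx = L/2 and ∫sin(jπx/L)·sin(lπx/L) dx = 0 for j ≠ l, so only diagonal terms survive in ∫|φ|² and ∫φ·φ″; ∫φ·φ′ dx = [φ²/2] between the walls = 0.
Normalization: ∫|φ|² dx = 2.8285.
⟨p⟩ = 0.0000 and ⟨p²⟩ = 24.882.
(Δp)² = 24.882 − (0.0000)² = 24.882.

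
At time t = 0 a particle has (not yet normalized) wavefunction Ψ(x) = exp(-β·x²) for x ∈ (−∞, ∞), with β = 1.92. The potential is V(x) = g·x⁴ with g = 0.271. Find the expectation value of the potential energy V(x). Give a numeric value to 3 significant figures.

⟨V⟩ = ∫ V(x)·|Ψ|² dx / ∫|Ψ|² dx.
Gaussian moments: ∫x^(2j)·e^(−2βx²) dx = (2j−1)!!/(4β)^j · √(π/(2β)), odd powers integrate to 0; here √(π/(2β)) = 0.90450.
State is unnormalized: ∫|Ψ|² dx = 0.90450, and ∫Ψ*·V(x)·Ψ dx = 0.012467, so ⟨V⟩ = 0.012467 / 0.90450.
⟨V⟩ = 0.013784.

0.0138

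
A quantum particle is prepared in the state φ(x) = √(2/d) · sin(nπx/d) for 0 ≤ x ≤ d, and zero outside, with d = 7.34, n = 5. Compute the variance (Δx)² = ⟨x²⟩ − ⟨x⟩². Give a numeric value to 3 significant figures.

Compute ⟨x⟩ and ⟨x²⟩ separately, then (Δx)² = ⟨x²⟩ − ⟨x⟩².
With sin²θ = (1 − cos2θ)/2 on 0 ≤ x ≤ d: ∫sin²(nπx/d) dx = d/2, ∫x·sin²(nπx/d) dx = d²/4, ∫x²·sin²(nπx/d) dx = d³·(1/6 − 1/(4n²π²)); higher powers xᵏ the same way, integrating xᵏ·cos(2nπx/d) by parts.
⟨x⟩ = 3.6700 and ⟨x²⟩ = 17.849.
(Δx)² = 17.849 − (3.6700)² = 4.3805.

4.38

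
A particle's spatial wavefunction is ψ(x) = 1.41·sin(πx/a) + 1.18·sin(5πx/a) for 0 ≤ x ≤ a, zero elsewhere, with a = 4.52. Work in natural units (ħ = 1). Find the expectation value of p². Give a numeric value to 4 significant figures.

5.259

p² ψ = −ħ² d²ψ/dx²; ⟨p²⟩ = −ħ² ∫ ψ*·ψ'' dx / ∫|ψ|² dx.
d²/dx² sin(jπx/a) = −(jπ/a)²·sin(jπx/a); on 0 ≤ x ≤ a, ∫sin²(jπx/a) dx = a/2 and ∫sin(jπx/a)·sin(lπx/a) dx = 0 for j ≠ l, so only diagonal terms survive in ∫|ψ|² and ∫ψ·ψ″; ∫ψ·ψ′ dx = [ψ²/2] between the walls = 0.
State is unnormalized: ∫|ψ|² dx = 7.6399, and ∫ψ*·(−ħ² ψ'') dx = 40.175, so ⟨p²⟩ = 40.175 / 7.6399.
⟨p²⟩ = 5.2586.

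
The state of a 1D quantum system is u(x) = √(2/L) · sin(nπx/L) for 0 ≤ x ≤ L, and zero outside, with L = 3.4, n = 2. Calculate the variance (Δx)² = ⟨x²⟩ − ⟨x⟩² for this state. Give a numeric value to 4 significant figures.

Compute ⟨x⟩ and ⟨x²⟩ separately, then (Δx)² = ⟨x²⟩ − ⟨x⟩².
With sin²θ = (1 − cos2θ)/2 on 0 ≤ x ≤ L: ∫sin²(nπx/L) dx = L/2, ∫x·sin²(nπx/L) dx = L²/4, ∫x²·sin²(nπx/L) dx = L³·(1/6 − 1/(4n²π²)); higher powers xᵏ the same way, integrating xᵏ·cos(2nπx/L) by parts.
⟨x⟩ = 1.7000 and ⟨x²⟩ = 3.7069.
(Δx)² = 3.7069 − (1.7000)² = 0.81692.

0.8169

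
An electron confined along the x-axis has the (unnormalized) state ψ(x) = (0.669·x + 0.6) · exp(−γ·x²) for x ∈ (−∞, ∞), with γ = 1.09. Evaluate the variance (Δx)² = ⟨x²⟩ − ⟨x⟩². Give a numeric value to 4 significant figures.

0.1727

Compute ⟨x⟩ and ⟨x²⟩ separately, then (Δx)² = ⟨x²⟩ − ⟨x⟩².
Expand each integrand as polynomial × e^(−2γx²) and use ∫x^(2j)·e^(−2γx²) dx = (2j−1)!!/(4γ)^j · √(π/(2γ)), odd powers → 0; here √(π/(2γ)) = 1.2005.
Normalization: ∫|ψ|² dx = 0.55539.
⟨x⟩ = 0.39799 and ⟨x²⟩ = 0.33114.
(Δx)² = 0.33114 − (0.39799)² = 0.17274.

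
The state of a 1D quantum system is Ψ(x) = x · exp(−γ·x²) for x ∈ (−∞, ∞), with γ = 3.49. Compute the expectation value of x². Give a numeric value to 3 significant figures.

⟨x²⟩ = ∫ x²·|Ψ|² dx / ∫|Ψ|² dx (integrals over the domain).
Expand each integrand as polynomial × e^(−2γx²) and use ∫x^(2j)·e^(−2γx²) dx = (2j−1)!!/(4γ)^j · √(π/(2γ)), odd powers → 0; here √(π/(2γ)) = 0.67088.
State is unnormalized: ∫|Ψ|² dx = 0.048058, and ∫Ψ*·x²·Ψ dx = 0.010328, so ⟨x²⟩ = 0.010328 / 0.048058.
⟨x²⟩ = 0.21490.

0.215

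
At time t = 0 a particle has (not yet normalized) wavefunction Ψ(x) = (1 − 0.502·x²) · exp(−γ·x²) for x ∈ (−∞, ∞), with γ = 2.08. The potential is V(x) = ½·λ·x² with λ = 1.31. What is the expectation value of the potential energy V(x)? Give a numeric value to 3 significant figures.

0.0612

⟨V⟩ = ∫ V(x)·|Ψ|² dx / ∫|Ψ|² dx.
Expand each integrand as polynomial × e^(−2γx²) and use ∫x^(2j)·e^(−2γx²) dx = (2j−1)!!/(4γ)^j · √(π/(2γ)), odd powers → 0; here √(π/(2γ)) = 0.86902.
State is unnormalized: ∫|Ψ|² dx = 0.77364, and ∫Ψ*·V(x)·Ψ dx = 0.047383, so ⟨V⟩ = 0.047383 / 0.77364.
⟨V⟩ = 0.061247.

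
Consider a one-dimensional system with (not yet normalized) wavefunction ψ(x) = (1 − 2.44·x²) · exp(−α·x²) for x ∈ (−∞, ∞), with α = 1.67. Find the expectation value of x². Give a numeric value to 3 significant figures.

0.181

⟨x²⟩ = ∫ x²·|ψ|² dx / ∫|ψ|² dx (integrals over the domain).
Expand each integrand as polynomial × e^(−2αx²) and use ∫x^(2j)·e^(−2αx²) dx = (2j−1)!!/(4α)^j · √(π/(2α)), odd powers → 0; here √(π/(2α)) = 0.96984.
State is unnormalized: ∫|ψ|² dx = 0.64953, and ∫ψ*·x²·ψ dx = 0.11756, so ⟨x²⟩ = 0.11756 / 0.64953.
⟨x²⟩ = 0.18099.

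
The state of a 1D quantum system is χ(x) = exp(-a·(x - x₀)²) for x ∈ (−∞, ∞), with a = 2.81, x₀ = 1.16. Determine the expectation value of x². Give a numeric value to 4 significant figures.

⟨x²⟩ = ∫ x²·|χ|² dx / ∫|χ|² dx (integrals over the domain).
Gaussian moments (u = x − x₀): ∫u^(2j)·e^(−2au²) du = (2j−1)!!/(4a)^j · √(π/(2a)), odd powers integrate to 0; here √(π/(2a)) = 0.74766.
State is unnormalized: ∫|χ|² dx = 0.74766, and ∫χ*·x²·χ dx = 1.0726, so ⟨x²⟩ = 1.0726 / 0.74766.
⟨x²⟩ = 1.4346.

1.435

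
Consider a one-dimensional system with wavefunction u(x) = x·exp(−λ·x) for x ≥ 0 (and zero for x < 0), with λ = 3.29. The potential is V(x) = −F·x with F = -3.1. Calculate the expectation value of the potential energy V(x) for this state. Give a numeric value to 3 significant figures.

⟨V⟩ = ∫ V(x)·|u|² dx / ∫|u|² dx.
Every integrand reduces to terms xʲ·e^(−2λx) on [0, ∞); use ∫₀^∞ xʲ·e^(−2λx) dx = j!/(2λ)^(j+1).
State is unnormalized: ∫|u|² dx = 0.0070202, and ∫u*·V(x)·u dx = 0.0099222, so ⟨V⟩ = 0.0099222 / 0.0070202.
⟨V⟩ = 1.4134.

1.41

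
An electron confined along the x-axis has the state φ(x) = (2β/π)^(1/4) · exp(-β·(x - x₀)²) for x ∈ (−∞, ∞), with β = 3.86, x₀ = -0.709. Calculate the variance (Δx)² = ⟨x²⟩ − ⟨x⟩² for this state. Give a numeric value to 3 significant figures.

Compute ⟨x⟩ and ⟨x²⟩ separately, then (Δx)² = ⟨x²⟩ − ⟨x⟩².
Gaussian moments (u = x − x₀): ∫u^(2j)·e^(−2βu²) du = (2j−1)!!/(4β)^j · √(π/(2β)), odd powers integrate to 0; here √(π/(2β)) = 0.63792.
⟨x⟩ = -0.70900 and ⟨x²⟩ = 0.56745.
(Δx)² = 0.56745 − (-0.70900)² = 0.064767.

0.0648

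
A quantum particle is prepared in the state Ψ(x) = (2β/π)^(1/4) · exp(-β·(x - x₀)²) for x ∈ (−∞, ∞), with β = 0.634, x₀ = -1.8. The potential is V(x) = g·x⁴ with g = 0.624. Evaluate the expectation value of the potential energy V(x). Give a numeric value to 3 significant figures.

11.6

⟨V⟩ = ∫ V(x)·|Ψ|² dx.
Gaussian moments (u = x − x₀): ∫u^(2j)·e^(−2βu²) du = (2j−1)!!/(4β)^j · √(π/(2β)), odd powers integrate to 0; here √(π/(2β)) = 1.5740.
⟨V⟩ = 11.625.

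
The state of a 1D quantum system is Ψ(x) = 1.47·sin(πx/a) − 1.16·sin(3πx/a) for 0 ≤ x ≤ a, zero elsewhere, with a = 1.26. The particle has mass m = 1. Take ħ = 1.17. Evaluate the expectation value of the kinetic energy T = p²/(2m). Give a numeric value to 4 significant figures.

T = −(ħ²/2m) d²/dx², so ⟨T⟩ = −(ħ²/2m) ∫ Ψ*·Ψ'' dx / ∫|Ψ|² dx; with m = 1.
d²/dx² sin(jπx/a) = −(jπ/a)²·sin(jπx/a); on 0 ≤ x ≤ a, ∫sin²(jπx/a) dx = a/2 and ∫sin(jπx/a)·sin(lπx/a) dx = 0 for j ≠ l, so only diagonal terms survive in ∫|Ψ|² and ∫Ψ·Ψ″; ∫Ψ·Ψ′ dx = [Ψ²/2] between the walls = 0.
State is unnormalized: ∫|Ψ|² dx = 2.2091, and ∫Ψ*·(−ħ²/2m · Ψ'') dx = 38.256, so ⟨T⟩ = 38.256 / 2.2091.
⟨T⟩ = 17.318.

17.32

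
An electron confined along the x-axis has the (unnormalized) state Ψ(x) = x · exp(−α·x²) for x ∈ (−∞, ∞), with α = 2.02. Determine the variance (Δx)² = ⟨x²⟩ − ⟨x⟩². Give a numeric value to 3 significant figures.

0.371

Compute ⟨x⟩ and ⟨x²⟩ separately, then (Δx)² = ⟨x²⟩ − ⟨x⟩².
Expand each integrand as polynomial × e^(−2αx²) and use ∫x^(2j)·e^(−2αx²) dx = (2j−1)!!/(4α)^j · √(π/(2α)), odd powers → 0; here √(π/(2α)) = 0.88183.
Normalization: ∫|Ψ|² dx = 0.10914.
⟨x⟩ = 0.0000 and ⟨x²⟩ = 0.37129.
(Δx)² = 0.37129 − (0.0000)² = 0.37129.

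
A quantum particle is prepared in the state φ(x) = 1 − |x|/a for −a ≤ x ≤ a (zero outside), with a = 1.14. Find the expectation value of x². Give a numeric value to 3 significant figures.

0.130

⟨x²⟩ = ∫ x²·|φ|² dx / ∫|φ|² dx (integrals over the domain).
φ is even, so ∫ over [−a, a] = 2∫₀ᵃ with φ = 1 − x/a there: ∫₀ᵃ (1 − x/a)² dx = a/3, ∫₀ᵃ x²(1 − x/a)² dx = a³/30, ∫₀ᵃ x⁴(1 − x/a)² dx = a⁵/105.
State is unnormalized: ∫|φ|² dx = 0.76000, and ∫φ*·x²·φ dx = 0.098770, so ⟨x²⟩ = 0.098770 / 0.76000.
⟨x²⟩ = 0.12996.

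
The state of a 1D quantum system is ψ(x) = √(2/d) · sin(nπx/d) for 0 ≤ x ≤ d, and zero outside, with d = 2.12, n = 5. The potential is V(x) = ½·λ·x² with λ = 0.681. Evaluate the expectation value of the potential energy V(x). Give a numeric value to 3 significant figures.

0.507

⟨V⟩ = ∫ V(x)·|ψ|² dx.
With sin²θ = (1 − cos2θ)/2 on 0 ≤ x ≤ d: ∫sin²(nπx/d) dx = d/2, ∫x·sin²(nπx/d) dx = d²/4, ∫x²·sin²(nπx/d) dx = d³·(1/6 − 1/(4n²π²)); higher powers xᵏ the same way, integrating xᵏ·cos(2nπx/d) by parts.
⟨V⟩ = 0.50701.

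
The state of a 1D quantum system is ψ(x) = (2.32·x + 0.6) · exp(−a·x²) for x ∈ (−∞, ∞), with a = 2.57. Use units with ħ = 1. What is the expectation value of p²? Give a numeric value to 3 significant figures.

p² ψ = −ħ² d²ψ/dx²; ⟨p²⟩ = −ħ² ∫ ψ*·ψ'' dx / ∫|ψ|² dx.
Expand each integrand as polynomial × e^(−2ax²) and use ∫x^(2j)·e^(−2ax²) dx = (2j−1)!!/(4a)^j · √(π/(2a)), odd powers → 0; here √(π/(2a)) = 0.78180. Differentiate with the product rule, d/dx e^(−ax²) = −2ax·e^(−ax²).
State is unnormalized: ∫|ψ|² dx = 0.69078, and ∫ψ*·(−ħ² ψ'') dx = 3.8793, so ⟨p²⟩ = 3.8793 / 0.69078.
⟨p²⟩ = 5.6158.

5.62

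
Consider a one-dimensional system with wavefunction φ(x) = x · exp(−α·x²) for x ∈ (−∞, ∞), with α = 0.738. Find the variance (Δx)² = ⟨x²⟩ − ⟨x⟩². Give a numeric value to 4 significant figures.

Compute ⟨x⟩ and ⟨x²⟩ separately, then (Δx)² = ⟨x²⟩ − ⟨x⟩².
Expand each integrand as polynomial × e^(−2αx²) and use ∫x^(2j)·e^(−2αx²) dx = (2j−1)!!/(4α)^j · √(π/(2α)), odd powers → 0; here √(π/(2α)) = 1.4589.
Normalization: ∫|φ|² dx = 0.49421.
⟨x⟩ = 0.0000 and ⟨x²⟩ = 1.0163.
(Δx)² = 1.0163 − (0.0000)² = 1.0163.

1.016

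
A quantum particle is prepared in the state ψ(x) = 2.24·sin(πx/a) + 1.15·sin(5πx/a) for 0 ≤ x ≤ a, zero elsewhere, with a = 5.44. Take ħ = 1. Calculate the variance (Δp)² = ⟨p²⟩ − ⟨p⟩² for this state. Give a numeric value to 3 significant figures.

Compute ⟨p⟩ and ⟨p²⟩ separately; (Δp)² = ⟨p²⟩ − ⟨p⟩².
d²/dx² sin(jπx/a) = −(jπ/a)²·sin(jπx/a); on 0 ≤ x ≤ a, ∫sin²(jπx/a) dx = a/2 and ∫sin(jπx/a)·sin(lπx/a) dx = 0 for j ≠ l, so only diagonal terms survive in ∫|ψ|² and ∫ψ·ψ″; ∫ψ·ψ′ dx = [ψ²/2] between the walls = 0.
Normalization: ∫|ψ|² dx = 17.245.
⟨p⟩ = 0.0000 and ⟨p²⟩ = 2.0031.
(Δp)² = 2.0031 − (0.0000)² = 2.0031.

2.00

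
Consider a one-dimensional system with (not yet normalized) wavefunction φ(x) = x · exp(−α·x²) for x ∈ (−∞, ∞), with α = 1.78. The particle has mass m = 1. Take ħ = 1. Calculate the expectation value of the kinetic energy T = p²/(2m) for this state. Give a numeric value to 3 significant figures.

2.67

T = −(ħ²/2m) d²/dx², so ⟨T⟩ = −(ħ²/2m) ∫ φ*·φ'' dx / ∫|φ|² dx; with m = 1.
Expand each integrand as polynomial × e^(−2αx²) and use ∫x^(2j)·e^(−2αx²) dx = (2j−1)!!/(4α)^j · √(π/(2α)), odd powers → 0; here √(π/(2α)) = 0.93940. Differentiate with the product rule, d/dx e^(−αx²) = −2αx·e^(−αx²).
State is unnormalized: ∫|φ|² dx = 0.13194, and ∫φ*·(−ħ²/2m · φ'') dx = 0.35227, so ⟨T⟩ = 0.35227 / 0.13194.
⟨T⟩ = 2.6700.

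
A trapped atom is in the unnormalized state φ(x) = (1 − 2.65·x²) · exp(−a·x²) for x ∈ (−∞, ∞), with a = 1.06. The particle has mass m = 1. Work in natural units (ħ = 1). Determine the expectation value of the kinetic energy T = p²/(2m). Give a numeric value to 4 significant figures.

2.866

T = −(ħ²/2m) d²/dx², so ⟨T⟩ = −(ħ²/2m) ∫ φ*·φ'' dx / ∫|φ|² dx; with m = 1.
Expand each integrand as polynomial × e^(−2ax²) and use ∫x^(2j)·e^(−2ax²) dx = (2j−1)!!/(4a)^j · √(π/(2a)), odd powers → 0; here √(π/(2a)) = 1.2173. Differentiate with the product rule, d/dx e^(−ax²) = −2ax·e^(−ax²).
State is unnormalized: ∫|φ|² dx = 1.1222, and ∫φ*·(−ħ²/2m · φ'') dx = 3.2158, so ⟨T⟩ = 3.2158 / 1.1222.
⟨T⟩ = 2.8656.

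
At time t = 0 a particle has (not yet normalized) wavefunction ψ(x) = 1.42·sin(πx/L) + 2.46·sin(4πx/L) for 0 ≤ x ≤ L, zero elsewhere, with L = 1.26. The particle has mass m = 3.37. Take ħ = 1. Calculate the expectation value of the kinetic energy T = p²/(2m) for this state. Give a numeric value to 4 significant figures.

T = −(ħ²/2m) d²/dx², so ⟨T⟩ = −(ħ²/2m) ∫ ψ*·ψ'' dx / ∫|ψ|² dx; with m = 3.37.
d²/dx² sin(jπx/L) = −(jπ/L)²·sin(jπx/L); on 0 ≤ x ≤ L, ∫sin²(jπx/L) dx = L/2 and ∫sin(jπx/L)·sin(lπx/L) dx = 0 for j ≠ l, so only diagonal terms survive in ∫|ψ|² and ∫ψ·ψ″; ∫ψ·ψ′ dx = [ψ²/2] between the walls = 0.
State is unnormalized: ∫|ψ|² dx = 5.0828, and ∫ψ*·(−ħ²/2m · ψ'') dx = 57.436, so ⟨T⟩ = 57.436 / 5.0828.
⟨T⟩ = 11.300.

11.30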